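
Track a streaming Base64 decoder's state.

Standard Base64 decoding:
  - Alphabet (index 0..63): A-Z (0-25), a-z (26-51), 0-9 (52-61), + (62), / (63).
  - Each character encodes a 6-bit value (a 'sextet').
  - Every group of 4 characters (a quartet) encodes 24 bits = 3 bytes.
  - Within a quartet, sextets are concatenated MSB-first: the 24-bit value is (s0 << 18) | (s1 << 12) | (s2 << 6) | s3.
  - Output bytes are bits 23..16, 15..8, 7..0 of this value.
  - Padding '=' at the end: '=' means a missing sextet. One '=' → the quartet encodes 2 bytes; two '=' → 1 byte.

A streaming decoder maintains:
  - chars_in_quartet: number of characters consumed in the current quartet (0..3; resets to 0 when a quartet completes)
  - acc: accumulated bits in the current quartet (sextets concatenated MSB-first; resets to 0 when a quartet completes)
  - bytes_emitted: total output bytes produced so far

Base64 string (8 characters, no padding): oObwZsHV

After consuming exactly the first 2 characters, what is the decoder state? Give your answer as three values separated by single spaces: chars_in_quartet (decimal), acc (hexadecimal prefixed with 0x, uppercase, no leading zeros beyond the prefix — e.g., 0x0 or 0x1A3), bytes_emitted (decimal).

After char 0 ('o'=40): chars_in_quartet=1 acc=0x28 bytes_emitted=0
After char 1 ('O'=14): chars_in_quartet=2 acc=0xA0E bytes_emitted=0

Answer: 2 0xA0E 0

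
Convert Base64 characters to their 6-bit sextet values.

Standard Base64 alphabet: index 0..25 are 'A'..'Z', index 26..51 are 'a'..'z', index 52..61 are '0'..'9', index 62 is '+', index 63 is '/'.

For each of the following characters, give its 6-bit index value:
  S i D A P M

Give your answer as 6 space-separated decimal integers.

'S': A..Z range, ord('S') − ord('A') = 18
'i': a..z range, 26 + ord('i') − ord('a') = 34
'D': A..Z range, ord('D') − ord('A') = 3
'A': A..Z range, ord('A') − ord('A') = 0
'P': A..Z range, ord('P') − ord('A') = 15
'M': A..Z range, ord('M') − ord('A') = 12

Answer: 18 34 3 0 15 12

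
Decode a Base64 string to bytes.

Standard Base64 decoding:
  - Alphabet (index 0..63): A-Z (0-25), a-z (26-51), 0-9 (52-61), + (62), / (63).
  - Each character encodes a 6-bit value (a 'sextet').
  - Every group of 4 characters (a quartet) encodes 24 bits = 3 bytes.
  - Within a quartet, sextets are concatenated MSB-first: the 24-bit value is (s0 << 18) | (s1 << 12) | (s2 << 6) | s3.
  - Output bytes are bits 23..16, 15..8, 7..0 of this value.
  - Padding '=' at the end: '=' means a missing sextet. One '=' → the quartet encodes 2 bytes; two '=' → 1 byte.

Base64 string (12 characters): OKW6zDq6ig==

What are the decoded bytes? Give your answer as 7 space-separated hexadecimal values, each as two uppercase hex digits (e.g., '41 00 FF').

After char 0 ('O'=14): chars_in_quartet=1 acc=0xE bytes_emitted=0
After char 1 ('K'=10): chars_in_quartet=2 acc=0x38A bytes_emitted=0
After char 2 ('W'=22): chars_in_quartet=3 acc=0xE296 bytes_emitted=0
After char 3 ('6'=58): chars_in_quartet=4 acc=0x38A5BA -> emit 38 A5 BA, reset; bytes_emitted=3
After char 4 ('z'=51): chars_in_quartet=1 acc=0x33 bytes_emitted=3
After char 5 ('D'=3): chars_in_quartet=2 acc=0xCC3 bytes_emitted=3
After char 6 ('q'=42): chars_in_quartet=3 acc=0x330EA bytes_emitted=3
After char 7 ('6'=58): chars_in_quartet=4 acc=0xCC3ABA -> emit CC 3A BA, reset; bytes_emitted=6
After char 8 ('i'=34): chars_in_quartet=1 acc=0x22 bytes_emitted=6
After char 9 ('g'=32): chars_in_quartet=2 acc=0x8A0 bytes_emitted=6
Padding '==': partial quartet acc=0x8A0 -> emit 8A; bytes_emitted=7

Answer: 38 A5 BA CC 3A BA 8A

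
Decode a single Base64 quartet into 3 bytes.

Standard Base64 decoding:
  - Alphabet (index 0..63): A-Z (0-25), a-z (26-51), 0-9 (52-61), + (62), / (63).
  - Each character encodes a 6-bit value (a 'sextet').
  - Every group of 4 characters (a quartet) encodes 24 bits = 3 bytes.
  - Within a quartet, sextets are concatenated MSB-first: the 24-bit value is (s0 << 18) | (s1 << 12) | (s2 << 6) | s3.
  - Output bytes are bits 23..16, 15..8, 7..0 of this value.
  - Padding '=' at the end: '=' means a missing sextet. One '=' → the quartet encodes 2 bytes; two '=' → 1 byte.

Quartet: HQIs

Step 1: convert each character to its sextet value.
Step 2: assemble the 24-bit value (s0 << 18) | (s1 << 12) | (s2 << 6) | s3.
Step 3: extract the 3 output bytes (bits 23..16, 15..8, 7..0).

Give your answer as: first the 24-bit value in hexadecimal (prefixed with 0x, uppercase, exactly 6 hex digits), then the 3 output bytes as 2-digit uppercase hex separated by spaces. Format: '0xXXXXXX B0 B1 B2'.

Answer: 0x1D022C 1D 02 2C

Derivation:
Sextets: H=7, Q=16, I=8, s=44
24-bit: (7<<18) | (16<<12) | (8<<6) | 44
      = 0x1C0000 | 0x010000 | 0x000200 | 0x00002C
      = 0x1D022C
Bytes: (v>>16)&0xFF=1D, (v>>8)&0xFF=02, v&0xFF=2C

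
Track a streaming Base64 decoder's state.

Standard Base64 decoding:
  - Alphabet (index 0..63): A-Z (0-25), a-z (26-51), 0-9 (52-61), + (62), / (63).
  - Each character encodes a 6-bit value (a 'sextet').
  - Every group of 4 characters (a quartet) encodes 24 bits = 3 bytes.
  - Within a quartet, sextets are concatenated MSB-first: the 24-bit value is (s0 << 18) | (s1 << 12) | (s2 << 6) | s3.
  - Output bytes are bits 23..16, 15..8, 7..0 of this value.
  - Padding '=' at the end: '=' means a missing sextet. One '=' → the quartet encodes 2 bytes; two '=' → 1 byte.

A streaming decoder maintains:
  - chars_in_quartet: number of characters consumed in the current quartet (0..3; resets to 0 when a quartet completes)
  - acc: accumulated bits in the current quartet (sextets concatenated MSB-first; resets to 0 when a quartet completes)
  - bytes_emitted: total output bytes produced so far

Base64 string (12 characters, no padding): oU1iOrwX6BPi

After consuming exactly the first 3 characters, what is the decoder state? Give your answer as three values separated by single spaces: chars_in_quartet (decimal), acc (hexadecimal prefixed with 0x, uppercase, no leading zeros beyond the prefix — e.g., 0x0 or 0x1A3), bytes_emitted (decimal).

After char 0 ('o'=40): chars_in_quartet=1 acc=0x28 bytes_emitted=0
After char 1 ('U'=20): chars_in_quartet=2 acc=0xA14 bytes_emitted=0
After char 2 ('1'=53): chars_in_quartet=3 acc=0x28535 bytes_emitted=0

Answer: 3 0x28535 0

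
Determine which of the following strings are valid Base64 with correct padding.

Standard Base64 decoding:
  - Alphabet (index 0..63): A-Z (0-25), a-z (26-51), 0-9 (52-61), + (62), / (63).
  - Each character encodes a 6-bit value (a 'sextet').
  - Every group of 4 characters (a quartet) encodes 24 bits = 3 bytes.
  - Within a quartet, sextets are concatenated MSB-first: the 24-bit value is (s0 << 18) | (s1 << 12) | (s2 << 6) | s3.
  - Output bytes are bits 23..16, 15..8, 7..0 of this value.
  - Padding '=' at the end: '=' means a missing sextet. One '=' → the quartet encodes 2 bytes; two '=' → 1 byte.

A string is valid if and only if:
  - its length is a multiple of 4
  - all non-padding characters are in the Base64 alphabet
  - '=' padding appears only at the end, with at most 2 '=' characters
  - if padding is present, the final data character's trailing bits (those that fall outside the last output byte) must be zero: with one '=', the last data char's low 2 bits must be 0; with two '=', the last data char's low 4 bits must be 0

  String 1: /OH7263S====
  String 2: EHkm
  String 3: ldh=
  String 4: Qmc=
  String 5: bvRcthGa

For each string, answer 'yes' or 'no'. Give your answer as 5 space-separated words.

String 1: '/OH7263S====' → invalid (4 pad chars (max 2))
String 2: 'EHkm' → valid
String 3: 'ldh=' → invalid (bad trailing bits)
String 4: 'Qmc=' → valid
String 5: 'bvRcthGa' → valid

Answer: no yes no yes yes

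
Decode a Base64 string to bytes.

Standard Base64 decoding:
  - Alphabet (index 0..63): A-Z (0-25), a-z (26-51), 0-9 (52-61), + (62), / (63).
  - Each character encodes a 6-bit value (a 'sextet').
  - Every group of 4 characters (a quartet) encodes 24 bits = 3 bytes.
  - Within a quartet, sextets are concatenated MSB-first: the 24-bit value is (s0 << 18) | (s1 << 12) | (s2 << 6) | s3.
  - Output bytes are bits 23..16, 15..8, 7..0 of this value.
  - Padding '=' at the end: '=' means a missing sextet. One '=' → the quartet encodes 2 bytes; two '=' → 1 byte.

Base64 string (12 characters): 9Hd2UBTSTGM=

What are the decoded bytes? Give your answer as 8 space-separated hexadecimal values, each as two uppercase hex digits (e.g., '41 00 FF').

After char 0 ('9'=61): chars_in_quartet=1 acc=0x3D bytes_emitted=0
After char 1 ('H'=7): chars_in_quartet=2 acc=0xF47 bytes_emitted=0
After char 2 ('d'=29): chars_in_quartet=3 acc=0x3D1DD bytes_emitted=0
After char 3 ('2'=54): chars_in_quartet=4 acc=0xF47776 -> emit F4 77 76, reset; bytes_emitted=3
After char 4 ('U'=20): chars_in_quartet=1 acc=0x14 bytes_emitted=3
After char 5 ('B'=1): chars_in_quartet=2 acc=0x501 bytes_emitted=3
After char 6 ('T'=19): chars_in_quartet=3 acc=0x14053 bytes_emitted=3
After char 7 ('S'=18): chars_in_quartet=4 acc=0x5014D2 -> emit 50 14 D2, reset; bytes_emitted=6
After char 8 ('T'=19): chars_in_quartet=1 acc=0x13 bytes_emitted=6
After char 9 ('G'=6): chars_in_quartet=2 acc=0x4C6 bytes_emitted=6
After char 10 ('M'=12): chars_in_quartet=3 acc=0x1318C bytes_emitted=6
Padding '=': partial quartet acc=0x1318C -> emit 4C 63; bytes_emitted=8

Answer: F4 77 76 50 14 D2 4C 63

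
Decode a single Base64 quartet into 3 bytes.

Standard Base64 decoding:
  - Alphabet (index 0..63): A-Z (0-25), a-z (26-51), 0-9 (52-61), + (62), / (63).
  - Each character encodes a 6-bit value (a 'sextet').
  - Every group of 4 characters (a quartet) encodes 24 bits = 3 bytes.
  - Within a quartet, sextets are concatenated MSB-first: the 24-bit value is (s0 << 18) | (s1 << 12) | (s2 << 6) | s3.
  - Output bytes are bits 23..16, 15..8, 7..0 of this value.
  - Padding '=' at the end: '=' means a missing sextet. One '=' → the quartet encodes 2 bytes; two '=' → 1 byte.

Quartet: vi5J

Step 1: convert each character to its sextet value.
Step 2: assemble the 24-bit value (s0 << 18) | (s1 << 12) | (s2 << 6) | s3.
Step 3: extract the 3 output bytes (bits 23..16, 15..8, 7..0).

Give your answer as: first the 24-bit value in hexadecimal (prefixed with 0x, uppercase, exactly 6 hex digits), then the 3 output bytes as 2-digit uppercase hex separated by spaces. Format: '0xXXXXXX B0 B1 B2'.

Sextets: v=47, i=34, 5=57, J=9
24-bit: (47<<18) | (34<<12) | (57<<6) | 9
      = 0xBC0000 | 0x022000 | 0x000E40 | 0x000009
      = 0xBE2E49
Bytes: (v>>16)&0xFF=BE, (v>>8)&0xFF=2E, v&0xFF=49

Answer: 0xBE2E49 BE 2E 49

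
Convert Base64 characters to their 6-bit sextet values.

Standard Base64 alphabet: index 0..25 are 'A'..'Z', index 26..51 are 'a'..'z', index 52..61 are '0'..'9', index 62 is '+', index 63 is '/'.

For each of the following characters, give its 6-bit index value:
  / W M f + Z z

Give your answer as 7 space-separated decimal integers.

'/': index 63
'W': A..Z range, ord('W') − ord('A') = 22
'M': A..Z range, ord('M') − ord('A') = 12
'f': a..z range, 26 + ord('f') − ord('a') = 31
'+': index 62
'Z': A..Z range, ord('Z') − ord('A') = 25
'z': a..z range, 26 + ord('z') − ord('a') = 51

Answer: 63 22 12 31 62 25 51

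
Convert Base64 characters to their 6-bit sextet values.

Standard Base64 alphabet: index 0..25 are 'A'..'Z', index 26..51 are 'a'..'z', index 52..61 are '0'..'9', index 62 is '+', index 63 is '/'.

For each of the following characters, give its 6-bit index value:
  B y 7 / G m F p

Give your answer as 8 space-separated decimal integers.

Answer: 1 50 59 63 6 38 5 41

Derivation:
'B': A..Z range, ord('B') − ord('A') = 1
'y': a..z range, 26 + ord('y') − ord('a') = 50
'7': 0..9 range, 52 + ord('7') − ord('0') = 59
'/': index 63
'G': A..Z range, ord('G') − ord('A') = 6
'm': a..z range, 26 + ord('m') − ord('a') = 38
'F': A..Z range, ord('F') − ord('A') = 5
'p': a..z range, 26 + ord('p') − ord('a') = 41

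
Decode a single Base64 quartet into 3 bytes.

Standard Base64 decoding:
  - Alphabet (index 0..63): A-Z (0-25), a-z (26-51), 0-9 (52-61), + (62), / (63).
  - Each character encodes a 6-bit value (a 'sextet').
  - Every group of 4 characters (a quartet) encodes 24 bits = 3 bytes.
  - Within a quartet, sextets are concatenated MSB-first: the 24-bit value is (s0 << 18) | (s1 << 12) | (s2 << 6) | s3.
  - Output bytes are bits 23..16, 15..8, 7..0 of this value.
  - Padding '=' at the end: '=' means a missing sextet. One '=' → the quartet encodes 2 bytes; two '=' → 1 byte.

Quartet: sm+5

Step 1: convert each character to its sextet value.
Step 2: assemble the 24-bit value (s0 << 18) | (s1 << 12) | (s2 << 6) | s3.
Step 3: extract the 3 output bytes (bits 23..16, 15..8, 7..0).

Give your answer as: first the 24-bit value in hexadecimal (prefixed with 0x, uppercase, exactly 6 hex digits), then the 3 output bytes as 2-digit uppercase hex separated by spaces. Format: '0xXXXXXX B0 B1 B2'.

Sextets: s=44, m=38, +=62, 5=57
24-bit: (44<<18) | (38<<12) | (62<<6) | 57
      = 0xB00000 | 0x026000 | 0x000F80 | 0x000039
      = 0xB26FB9
Bytes: (v>>16)&0xFF=B2, (v>>8)&0xFF=6F, v&0xFF=B9

Answer: 0xB26FB9 B2 6F B9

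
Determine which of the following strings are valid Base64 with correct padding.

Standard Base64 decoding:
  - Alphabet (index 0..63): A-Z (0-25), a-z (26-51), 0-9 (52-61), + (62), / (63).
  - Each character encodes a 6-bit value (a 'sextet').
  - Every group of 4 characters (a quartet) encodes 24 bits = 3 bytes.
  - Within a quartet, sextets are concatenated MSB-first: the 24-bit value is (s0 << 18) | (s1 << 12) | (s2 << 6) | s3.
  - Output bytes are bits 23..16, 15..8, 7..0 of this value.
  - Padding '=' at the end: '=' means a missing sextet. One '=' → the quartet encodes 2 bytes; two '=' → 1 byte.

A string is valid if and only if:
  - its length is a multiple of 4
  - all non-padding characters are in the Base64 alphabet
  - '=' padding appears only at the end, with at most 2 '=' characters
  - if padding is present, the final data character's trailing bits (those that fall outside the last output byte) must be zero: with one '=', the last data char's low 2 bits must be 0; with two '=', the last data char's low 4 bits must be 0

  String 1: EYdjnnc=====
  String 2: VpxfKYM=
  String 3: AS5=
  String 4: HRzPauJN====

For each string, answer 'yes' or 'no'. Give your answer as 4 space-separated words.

Answer: no yes no no

Derivation:
String 1: 'EYdjnnc=====' → invalid (5 pad chars (max 2))
String 2: 'VpxfKYM=' → valid
String 3: 'AS5=' → invalid (bad trailing bits)
String 4: 'HRzPauJN====' → invalid (4 pad chars (max 2))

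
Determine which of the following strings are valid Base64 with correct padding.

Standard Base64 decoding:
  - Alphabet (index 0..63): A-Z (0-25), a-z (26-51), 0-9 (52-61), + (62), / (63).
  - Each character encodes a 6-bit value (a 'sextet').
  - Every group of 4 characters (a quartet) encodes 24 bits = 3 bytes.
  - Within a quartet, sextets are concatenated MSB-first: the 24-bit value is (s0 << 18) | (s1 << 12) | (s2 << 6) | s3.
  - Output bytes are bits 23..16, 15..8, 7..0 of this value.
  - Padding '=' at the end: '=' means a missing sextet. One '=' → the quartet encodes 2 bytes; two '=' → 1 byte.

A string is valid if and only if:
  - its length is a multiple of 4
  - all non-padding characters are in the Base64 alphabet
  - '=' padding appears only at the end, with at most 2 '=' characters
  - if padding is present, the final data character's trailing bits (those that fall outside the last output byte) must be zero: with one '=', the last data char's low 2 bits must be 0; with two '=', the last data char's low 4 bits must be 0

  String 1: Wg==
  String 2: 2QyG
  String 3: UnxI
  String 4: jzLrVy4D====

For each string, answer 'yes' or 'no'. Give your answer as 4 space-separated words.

String 1: 'Wg==' → valid
String 2: '2QyG' → valid
String 3: 'UnxI' → valid
String 4: 'jzLrVy4D====' → invalid (4 pad chars (max 2))

Answer: yes yes yes no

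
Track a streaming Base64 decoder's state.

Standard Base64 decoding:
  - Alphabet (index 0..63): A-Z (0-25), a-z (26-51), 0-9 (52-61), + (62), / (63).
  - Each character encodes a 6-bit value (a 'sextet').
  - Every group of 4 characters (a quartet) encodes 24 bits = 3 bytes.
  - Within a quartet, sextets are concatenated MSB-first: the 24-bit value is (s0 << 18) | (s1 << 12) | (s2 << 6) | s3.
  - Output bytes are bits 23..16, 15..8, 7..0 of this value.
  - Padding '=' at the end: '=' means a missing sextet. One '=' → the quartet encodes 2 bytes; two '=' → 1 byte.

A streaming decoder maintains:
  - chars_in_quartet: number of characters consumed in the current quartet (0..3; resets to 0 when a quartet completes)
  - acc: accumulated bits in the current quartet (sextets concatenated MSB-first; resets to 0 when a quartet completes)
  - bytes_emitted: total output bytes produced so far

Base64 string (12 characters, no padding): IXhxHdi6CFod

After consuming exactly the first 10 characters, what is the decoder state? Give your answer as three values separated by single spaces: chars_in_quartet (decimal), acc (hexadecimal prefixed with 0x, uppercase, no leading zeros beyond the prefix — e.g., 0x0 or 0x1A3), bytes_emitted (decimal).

After char 0 ('I'=8): chars_in_quartet=1 acc=0x8 bytes_emitted=0
After char 1 ('X'=23): chars_in_quartet=2 acc=0x217 bytes_emitted=0
After char 2 ('h'=33): chars_in_quartet=3 acc=0x85E1 bytes_emitted=0
After char 3 ('x'=49): chars_in_quartet=4 acc=0x217871 -> emit 21 78 71, reset; bytes_emitted=3
After char 4 ('H'=7): chars_in_quartet=1 acc=0x7 bytes_emitted=3
After char 5 ('d'=29): chars_in_quartet=2 acc=0x1DD bytes_emitted=3
After char 6 ('i'=34): chars_in_quartet=3 acc=0x7762 bytes_emitted=3
After char 7 ('6'=58): chars_in_quartet=4 acc=0x1DD8BA -> emit 1D D8 BA, reset; bytes_emitted=6
After char 8 ('C'=2): chars_in_quartet=1 acc=0x2 bytes_emitted=6
After char 9 ('F'=5): chars_in_quartet=2 acc=0x85 bytes_emitted=6

Answer: 2 0x85 6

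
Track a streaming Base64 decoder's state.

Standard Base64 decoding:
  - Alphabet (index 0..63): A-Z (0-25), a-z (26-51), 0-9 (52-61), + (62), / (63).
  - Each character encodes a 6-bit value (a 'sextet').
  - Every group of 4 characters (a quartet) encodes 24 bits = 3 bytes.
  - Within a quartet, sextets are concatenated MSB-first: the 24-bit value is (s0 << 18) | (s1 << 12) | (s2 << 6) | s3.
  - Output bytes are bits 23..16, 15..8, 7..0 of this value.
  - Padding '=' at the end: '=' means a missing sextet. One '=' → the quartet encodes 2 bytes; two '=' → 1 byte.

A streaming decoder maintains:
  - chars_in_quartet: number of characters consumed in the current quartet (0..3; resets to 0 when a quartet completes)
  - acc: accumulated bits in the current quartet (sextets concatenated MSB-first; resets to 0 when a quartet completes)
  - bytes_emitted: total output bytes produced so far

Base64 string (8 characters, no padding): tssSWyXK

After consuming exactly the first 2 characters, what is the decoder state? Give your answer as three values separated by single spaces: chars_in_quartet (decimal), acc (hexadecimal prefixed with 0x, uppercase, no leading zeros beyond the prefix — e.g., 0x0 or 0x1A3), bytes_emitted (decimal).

Answer: 2 0xB6C 0

Derivation:
After char 0 ('t'=45): chars_in_quartet=1 acc=0x2D bytes_emitted=0
After char 1 ('s'=44): chars_in_quartet=2 acc=0xB6C bytes_emitted=0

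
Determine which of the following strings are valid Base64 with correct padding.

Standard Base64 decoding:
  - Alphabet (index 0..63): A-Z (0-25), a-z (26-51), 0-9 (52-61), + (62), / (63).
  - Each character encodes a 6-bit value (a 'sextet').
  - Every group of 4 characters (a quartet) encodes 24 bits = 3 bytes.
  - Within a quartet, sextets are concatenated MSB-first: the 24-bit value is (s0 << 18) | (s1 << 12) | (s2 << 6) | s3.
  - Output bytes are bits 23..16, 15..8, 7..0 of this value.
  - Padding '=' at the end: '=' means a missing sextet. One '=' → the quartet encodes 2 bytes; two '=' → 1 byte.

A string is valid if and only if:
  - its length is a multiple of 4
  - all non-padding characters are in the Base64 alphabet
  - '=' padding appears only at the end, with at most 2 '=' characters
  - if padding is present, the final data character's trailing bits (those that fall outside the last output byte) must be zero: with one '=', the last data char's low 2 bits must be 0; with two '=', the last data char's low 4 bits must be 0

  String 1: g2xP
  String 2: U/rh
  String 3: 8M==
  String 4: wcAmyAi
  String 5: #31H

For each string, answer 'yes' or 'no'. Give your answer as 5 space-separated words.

Answer: yes yes no no no

Derivation:
String 1: 'g2xP' → valid
String 2: 'U/rh' → valid
String 3: '8M==' → invalid (bad trailing bits)
String 4: 'wcAmyAi' → invalid (len=7 not mult of 4)
String 5: '#31H' → invalid (bad char(s): ['#'])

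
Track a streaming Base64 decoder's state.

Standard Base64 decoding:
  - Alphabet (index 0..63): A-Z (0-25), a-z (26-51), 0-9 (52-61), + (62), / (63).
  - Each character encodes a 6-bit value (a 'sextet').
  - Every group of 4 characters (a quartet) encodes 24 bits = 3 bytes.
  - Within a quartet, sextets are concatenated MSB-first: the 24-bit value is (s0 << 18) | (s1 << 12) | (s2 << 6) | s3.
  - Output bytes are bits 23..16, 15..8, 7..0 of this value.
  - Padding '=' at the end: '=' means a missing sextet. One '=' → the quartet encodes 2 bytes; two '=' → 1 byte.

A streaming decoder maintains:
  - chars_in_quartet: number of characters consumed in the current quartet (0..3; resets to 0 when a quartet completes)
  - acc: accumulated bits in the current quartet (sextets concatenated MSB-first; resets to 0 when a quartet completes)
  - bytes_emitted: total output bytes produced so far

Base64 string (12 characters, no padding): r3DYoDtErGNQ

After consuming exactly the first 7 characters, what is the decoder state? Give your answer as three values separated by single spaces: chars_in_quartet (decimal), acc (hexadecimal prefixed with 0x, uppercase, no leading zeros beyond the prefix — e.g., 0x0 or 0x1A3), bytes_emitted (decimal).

After char 0 ('r'=43): chars_in_quartet=1 acc=0x2B bytes_emitted=0
After char 1 ('3'=55): chars_in_quartet=2 acc=0xAF7 bytes_emitted=0
After char 2 ('D'=3): chars_in_quartet=3 acc=0x2BDC3 bytes_emitted=0
After char 3 ('Y'=24): chars_in_quartet=4 acc=0xAF70D8 -> emit AF 70 D8, reset; bytes_emitted=3
After char 4 ('o'=40): chars_in_quartet=1 acc=0x28 bytes_emitted=3
After char 5 ('D'=3): chars_in_quartet=2 acc=0xA03 bytes_emitted=3
After char 6 ('t'=45): chars_in_quartet=3 acc=0x280ED bytes_emitted=3

Answer: 3 0x280ED 3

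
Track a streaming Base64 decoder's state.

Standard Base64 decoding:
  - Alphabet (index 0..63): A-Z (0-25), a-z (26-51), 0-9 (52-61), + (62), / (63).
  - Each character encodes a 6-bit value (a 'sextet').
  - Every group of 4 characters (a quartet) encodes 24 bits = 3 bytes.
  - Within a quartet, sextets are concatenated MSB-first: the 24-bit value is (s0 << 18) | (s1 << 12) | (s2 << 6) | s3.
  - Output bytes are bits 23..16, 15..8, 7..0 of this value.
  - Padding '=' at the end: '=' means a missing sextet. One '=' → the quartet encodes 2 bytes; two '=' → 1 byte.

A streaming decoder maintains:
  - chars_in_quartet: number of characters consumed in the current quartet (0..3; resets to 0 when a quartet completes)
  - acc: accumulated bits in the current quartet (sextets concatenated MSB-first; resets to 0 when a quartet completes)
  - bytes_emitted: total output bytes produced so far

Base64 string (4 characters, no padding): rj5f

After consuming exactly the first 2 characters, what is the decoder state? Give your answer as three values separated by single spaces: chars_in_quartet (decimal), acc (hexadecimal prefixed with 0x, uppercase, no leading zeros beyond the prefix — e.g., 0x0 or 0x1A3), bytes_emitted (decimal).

Answer: 2 0xAE3 0

Derivation:
After char 0 ('r'=43): chars_in_quartet=1 acc=0x2B bytes_emitted=0
After char 1 ('j'=35): chars_in_quartet=2 acc=0xAE3 bytes_emitted=0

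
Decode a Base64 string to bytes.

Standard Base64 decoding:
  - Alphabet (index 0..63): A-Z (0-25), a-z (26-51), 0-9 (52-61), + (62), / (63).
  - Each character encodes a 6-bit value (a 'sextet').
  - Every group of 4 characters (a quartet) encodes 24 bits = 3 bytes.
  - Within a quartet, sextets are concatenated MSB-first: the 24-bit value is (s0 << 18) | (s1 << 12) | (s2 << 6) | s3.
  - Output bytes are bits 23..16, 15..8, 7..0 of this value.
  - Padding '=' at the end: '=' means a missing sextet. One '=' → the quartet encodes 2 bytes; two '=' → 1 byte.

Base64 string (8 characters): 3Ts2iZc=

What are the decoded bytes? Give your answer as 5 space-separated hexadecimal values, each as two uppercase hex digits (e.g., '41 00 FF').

Answer: DD 3B 36 89 97

Derivation:
After char 0 ('3'=55): chars_in_quartet=1 acc=0x37 bytes_emitted=0
After char 1 ('T'=19): chars_in_quartet=2 acc=0xDD3 bytes_emitted=0
After char 2 ('s'=44): chars_in_quartet=3 acc=0x374EC bytes_emitted=0
After char 3 ('2'=54): chars_in_quartet=4 acc=0xDD3B36 -> emit DD 3B 36, reset; bytes_emitted=3
After char 4 ('i'=34): chars_in_quartet=1 acc=0x22 bytes_emitted=3
After char 5 ('Z'=25): chars_in_quartet=2 acc=0x899 bytes_emitted=3
After char 6 ('c'=28): chars_in_quartet=3 acc=0x2265C bytes_emitted=3
Padding '=': partial quartet acc=0x2265C -> emit 89 97; bytes_emitted=5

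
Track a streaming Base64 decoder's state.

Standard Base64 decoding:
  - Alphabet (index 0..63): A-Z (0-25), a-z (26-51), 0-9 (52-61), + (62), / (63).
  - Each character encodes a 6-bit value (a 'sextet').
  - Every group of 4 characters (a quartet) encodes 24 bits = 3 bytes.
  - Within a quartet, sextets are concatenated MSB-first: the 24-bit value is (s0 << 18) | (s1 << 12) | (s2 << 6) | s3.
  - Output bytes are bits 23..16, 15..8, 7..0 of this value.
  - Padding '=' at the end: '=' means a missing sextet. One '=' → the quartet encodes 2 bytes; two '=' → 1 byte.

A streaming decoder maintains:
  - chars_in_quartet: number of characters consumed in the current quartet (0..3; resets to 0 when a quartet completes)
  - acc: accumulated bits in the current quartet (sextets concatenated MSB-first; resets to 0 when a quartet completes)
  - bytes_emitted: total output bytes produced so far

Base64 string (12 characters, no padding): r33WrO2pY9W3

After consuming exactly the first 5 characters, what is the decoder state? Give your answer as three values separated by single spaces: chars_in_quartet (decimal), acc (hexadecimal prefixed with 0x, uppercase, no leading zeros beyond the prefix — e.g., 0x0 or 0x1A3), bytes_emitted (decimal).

After char 0 ('r'=43): chars_in_quartet=1 acc=0x2B bytes_emitted=0
After char 1 ('3'=55): chars_in_quartet=2 acc=0xAF7 bytes_emitted=0
After char 2 ('3'=55): chars_in_quartet=3 acc=0x2BDF7 bytes_emitted=0
After char 3 ('W'=22): chars_in_quartet=4 acc=0xAF7DD6 -> emit AF 7D D6, reset; bytes_emitted=3
After char 4 ('r'=43): chars_in_quartet=1 acc=0x2B bytes_emitted=3

Answer: 1 0x2B 3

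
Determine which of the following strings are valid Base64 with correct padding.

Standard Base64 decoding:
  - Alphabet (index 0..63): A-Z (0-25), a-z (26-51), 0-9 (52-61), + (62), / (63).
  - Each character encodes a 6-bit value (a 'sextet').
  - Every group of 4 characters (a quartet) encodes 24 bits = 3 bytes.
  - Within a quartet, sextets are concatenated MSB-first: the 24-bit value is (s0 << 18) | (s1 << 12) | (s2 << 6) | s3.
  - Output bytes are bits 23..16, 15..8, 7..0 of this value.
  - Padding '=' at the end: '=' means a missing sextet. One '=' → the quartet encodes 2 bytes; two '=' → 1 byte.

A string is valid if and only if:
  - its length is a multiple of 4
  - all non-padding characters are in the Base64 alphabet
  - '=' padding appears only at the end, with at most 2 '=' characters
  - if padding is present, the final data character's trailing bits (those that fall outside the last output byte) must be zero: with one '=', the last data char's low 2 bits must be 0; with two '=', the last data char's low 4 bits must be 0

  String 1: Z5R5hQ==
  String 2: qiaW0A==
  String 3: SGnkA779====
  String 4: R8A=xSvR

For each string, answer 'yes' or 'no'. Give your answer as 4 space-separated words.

Answer: yes yes no no

Derivation:
String 1: 'Z5R5hQ==' → valid
String 2: 'qiaW0A==' → valid
String 3: 'SGnkA779====' → invalid (4 pad chars (max 2))
String 4: 'R8A=xSvR' → invalid (bad char(s): ['=']; '=' in middle)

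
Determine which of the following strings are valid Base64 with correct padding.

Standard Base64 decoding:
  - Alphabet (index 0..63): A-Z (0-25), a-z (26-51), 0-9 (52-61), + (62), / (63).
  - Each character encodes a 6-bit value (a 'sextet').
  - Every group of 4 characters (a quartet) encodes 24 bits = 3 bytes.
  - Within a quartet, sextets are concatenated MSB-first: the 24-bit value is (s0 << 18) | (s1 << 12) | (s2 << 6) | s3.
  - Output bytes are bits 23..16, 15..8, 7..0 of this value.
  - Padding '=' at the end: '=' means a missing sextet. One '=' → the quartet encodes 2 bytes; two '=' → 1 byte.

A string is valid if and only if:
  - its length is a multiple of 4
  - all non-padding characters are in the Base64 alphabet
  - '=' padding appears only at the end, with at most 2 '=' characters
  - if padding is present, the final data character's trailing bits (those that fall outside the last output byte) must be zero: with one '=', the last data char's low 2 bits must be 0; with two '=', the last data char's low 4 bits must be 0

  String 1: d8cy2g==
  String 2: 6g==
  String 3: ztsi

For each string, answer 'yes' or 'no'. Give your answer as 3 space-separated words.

String 1: 'd8cy2g==' → valid
String 2: '6g==' → valid
String 3: 'ztsi' → valid

Answer: yes yes yes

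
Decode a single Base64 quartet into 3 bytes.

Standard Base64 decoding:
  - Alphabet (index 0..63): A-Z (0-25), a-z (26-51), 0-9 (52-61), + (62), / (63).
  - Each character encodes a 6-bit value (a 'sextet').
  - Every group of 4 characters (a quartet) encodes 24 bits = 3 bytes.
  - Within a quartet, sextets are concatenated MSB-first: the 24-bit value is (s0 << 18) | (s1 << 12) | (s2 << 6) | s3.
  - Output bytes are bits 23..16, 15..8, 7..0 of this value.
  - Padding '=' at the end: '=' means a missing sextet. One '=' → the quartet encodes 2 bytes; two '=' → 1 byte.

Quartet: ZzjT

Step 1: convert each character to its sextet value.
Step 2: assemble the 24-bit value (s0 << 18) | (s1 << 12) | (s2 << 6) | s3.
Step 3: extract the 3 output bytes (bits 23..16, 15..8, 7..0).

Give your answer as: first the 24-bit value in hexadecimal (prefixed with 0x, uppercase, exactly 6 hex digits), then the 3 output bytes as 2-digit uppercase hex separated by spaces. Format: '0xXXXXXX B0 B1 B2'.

Sextets: Z=25, z=51, j=35, T=19
24-bit: (25<<18) | (51<<12) | (35<<6) | 19
      = 0x640000 | 0x033000 | 0x0008C0 | 0x000013
      = 0x6738D3
Bytes: (v>>16)&0xFF=67, (v>>8)&0xFF=38, v&0xFF=D3

Answer: 0x6738D3 67 38 D3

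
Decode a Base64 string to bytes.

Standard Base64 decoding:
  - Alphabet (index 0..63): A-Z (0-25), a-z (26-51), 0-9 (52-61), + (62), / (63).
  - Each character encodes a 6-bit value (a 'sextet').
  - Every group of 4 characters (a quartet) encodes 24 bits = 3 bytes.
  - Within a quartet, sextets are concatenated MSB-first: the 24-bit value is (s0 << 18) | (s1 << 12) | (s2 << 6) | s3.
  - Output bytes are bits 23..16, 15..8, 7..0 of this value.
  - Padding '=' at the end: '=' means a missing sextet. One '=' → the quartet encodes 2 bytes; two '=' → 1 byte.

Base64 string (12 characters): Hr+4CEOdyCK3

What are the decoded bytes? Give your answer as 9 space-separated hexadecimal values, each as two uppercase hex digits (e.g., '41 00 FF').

After char 0 ('H'=7): chars_in_quartet=1 acc=0x7 bytes_emitted=0
After char 1 ('r'=43): chars_in_quartet=2 acc=0x1EB bytes_emitted=0
After char 2 ('+'=62): chars_in_quartet=3 acc=0x7AFE bytes_emitted=0
After char 3 ('4'=56): chars_in_quartet=4 acc=0x1EBFB8 -> emit 1E BF B8, reset; bytes_emitted=3
After char 4 ('C'=2): chars_in_quartet=1 acc=0x2 bytes_emitted=3
After char 5 ('E'=4): chars_in_quartet=2 acc=0x84 bytes_emitted=3
After char 6 ('O'=14): chars_in_quartet=3 acc=0x210E bytes_emitted=3
After char 7 ('d'=29): chars_in_quartet=4 acc=0x8439D -> emit 08 43 9D, reset; bytes_emitted=6
After char 8 ('y'=50): chars_in_quartet=1 acc=0x32 bytes_emitted=6
After char 9 ('C'=2): chars_in_quartet=2 acc=0xC82 bytes_emitted=6
After char 10 ('K'=10): chars_in_quartet=3 acc=0x3208A bytes_emitted=6
After char 11 ('3'=55): chars_in_quartet=4 acc=0xC822B7 -> emit C8 22 B7, reset; bytes_emitted=9

Answer: 1E BF B8 08 43 9D C8 22 B7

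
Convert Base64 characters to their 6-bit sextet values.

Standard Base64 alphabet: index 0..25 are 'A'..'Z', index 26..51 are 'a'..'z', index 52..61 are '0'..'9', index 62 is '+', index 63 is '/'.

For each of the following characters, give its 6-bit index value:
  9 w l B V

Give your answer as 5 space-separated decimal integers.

'9': 0..9 range, 52 + ord('9') − ord('0') = 61
'w': a..z range, 26 + ord('w') − ord('a') = 48
'l': a..z range, 26 + ord('l') − ord('a') = 37
'B': A..Z range, ord('B') − ord('A') = 1
'V': A..Z range, ord('V') − ord('A') = 21

Answer: 61 48 37 1 21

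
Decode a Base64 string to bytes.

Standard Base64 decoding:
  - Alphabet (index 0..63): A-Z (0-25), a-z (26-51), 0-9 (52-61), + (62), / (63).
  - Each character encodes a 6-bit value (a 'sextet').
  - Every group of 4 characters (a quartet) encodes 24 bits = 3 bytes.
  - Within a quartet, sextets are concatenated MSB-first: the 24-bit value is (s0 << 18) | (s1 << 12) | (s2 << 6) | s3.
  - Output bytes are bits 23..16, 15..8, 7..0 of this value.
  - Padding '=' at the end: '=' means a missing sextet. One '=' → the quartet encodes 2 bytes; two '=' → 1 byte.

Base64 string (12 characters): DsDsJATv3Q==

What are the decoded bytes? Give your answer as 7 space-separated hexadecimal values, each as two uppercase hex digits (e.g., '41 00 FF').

Answer: 0E C0 EC 24 04 EF DD

Derivation:
After char 0 ('D'=3): chars_in_quartet=1 acc=0x3 bytes_emitted=0
After char 1 ('s'=44): chars_in_quartet=2 acc=0xEC bytes_emitted=0
After char 2 ('D'=3): chars_in_quartet=3 acc=0x3B03 bytes_emitted=0
After char 3 ('s'=44): chars_in_quartet=4 acc=0xEC0EC -> emit 0E C0 EC, reset; bytes_emitted=3
After char 4 ('J'=9): chars_in_quartet=1 acc=0x9 bytes_emitted=3
After char 5 ('A'=0): chars_in_quartet=2 acc=0x240 bytes_emitted=3
After char 6 ('T'=19): chars_in_quartet=3 acc=0x9013 bytes_emitted=3
After char 7 ('v'=47): chars_in_quartet=4 acc=0x2404EF -> emit 24 04 EF, reset; bytes_emitted=6
After char 8 ('3'=55): chars_in_quartet=1 acc=0x37 bytes_emitted=6
After char 9 ('Q'=16): chars_in_quartet=2 acc=0xDD0 bytes_emitted=6
Padding '==': partial quartet acc=0xDD0 -> emit DD; bytes_emitted=7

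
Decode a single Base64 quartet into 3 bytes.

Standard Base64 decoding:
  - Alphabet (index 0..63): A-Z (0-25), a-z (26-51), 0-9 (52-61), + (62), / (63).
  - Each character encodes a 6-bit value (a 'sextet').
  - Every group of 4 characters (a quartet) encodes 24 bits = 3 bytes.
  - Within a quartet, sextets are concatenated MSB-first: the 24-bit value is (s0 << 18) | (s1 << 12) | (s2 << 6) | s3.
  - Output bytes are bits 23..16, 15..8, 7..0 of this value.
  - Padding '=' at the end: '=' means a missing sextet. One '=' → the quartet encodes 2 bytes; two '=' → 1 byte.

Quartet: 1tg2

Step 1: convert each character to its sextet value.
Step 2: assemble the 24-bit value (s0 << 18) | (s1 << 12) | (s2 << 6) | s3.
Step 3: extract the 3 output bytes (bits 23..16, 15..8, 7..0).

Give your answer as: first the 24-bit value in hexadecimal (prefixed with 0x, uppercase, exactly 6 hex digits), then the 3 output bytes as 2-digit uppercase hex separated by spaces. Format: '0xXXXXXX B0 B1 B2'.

Answer: 0xD6D836 D6 D8 36

Derivation:
Sextets: 1=53, t=45, g=32, 2=54
24-bit: (53<<18) | (45<<12) | (32<<6) | 54
      = 0xD40000 | 0x02D000 | 0x000800 | 0x000036
      = 0xD6D836
Bytes: (v>>16)&0xFF=D6, (v>>8)&0xFF=D8, v&0xFF=36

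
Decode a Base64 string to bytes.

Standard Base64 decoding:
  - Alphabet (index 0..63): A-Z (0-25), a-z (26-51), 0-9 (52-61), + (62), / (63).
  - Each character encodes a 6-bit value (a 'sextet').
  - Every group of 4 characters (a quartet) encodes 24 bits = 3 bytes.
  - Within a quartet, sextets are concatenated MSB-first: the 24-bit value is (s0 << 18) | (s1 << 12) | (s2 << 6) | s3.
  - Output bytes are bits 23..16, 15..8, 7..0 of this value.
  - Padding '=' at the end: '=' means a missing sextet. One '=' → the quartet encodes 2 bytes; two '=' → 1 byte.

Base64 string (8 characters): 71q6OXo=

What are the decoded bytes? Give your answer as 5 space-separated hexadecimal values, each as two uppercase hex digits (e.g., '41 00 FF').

After char 0 ('7'=59): chars_in_quartet=1 acc=0x3B bytes_emitted=0
After char 1 ('1'=53): chars_in_quartet=2 acc=0xEF5 bytes_emitted=0
After char 2 ('q'=42): chars_in_quartet=3 acc=0x3BD6A bytes_emitted=0
After char 3 ('6'=58): chars_in_quartet=4 acc=0xEF5ABA -> emit EF 5A BA, reset; bytes_emitted=3
After char 4 ('O'=14): chars_in_quartet=1 acc=0xE bytes_emitted=3
After char 5 ('X'=23): chars_in_quartet=2 acc=0x397 bytes_emitted=3
After char 6 ('o'=40): chars_in_quartet=3 acc=0xE5E8 bytes_emitted=3
Padding '=': partial quartet acc=0xE5E8 -> emit 39 7A; bytes_emitted=5

Answer: EF 5A BA 39 7A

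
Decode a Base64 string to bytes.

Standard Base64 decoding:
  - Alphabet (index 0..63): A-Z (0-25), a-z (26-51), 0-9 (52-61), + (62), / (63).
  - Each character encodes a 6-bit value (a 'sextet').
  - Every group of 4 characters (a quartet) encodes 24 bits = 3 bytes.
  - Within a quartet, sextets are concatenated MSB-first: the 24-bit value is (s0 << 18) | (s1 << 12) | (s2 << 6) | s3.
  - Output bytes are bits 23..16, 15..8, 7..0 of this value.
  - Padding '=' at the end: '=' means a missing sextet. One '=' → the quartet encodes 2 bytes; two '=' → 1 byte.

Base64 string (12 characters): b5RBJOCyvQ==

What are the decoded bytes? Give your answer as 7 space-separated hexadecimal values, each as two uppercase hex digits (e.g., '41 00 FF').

Answer: 6F 94 41 24 E0 B2 BD

Derivation:
After char 0 ('b'=27): chars_in_quartet=1 acc=0x1B bytes_emitted=0
After char 1 ('5'=57): chars_in_quartet=2 acc=0x6F9 bytes_emitted=0
After char 2 ('R'=17): chars_in_quartet=3 acc=0x1BE51 bytes_emitted=0
After char 3 ('B'=1): chars_in_quartet=4 acc=0x6F9441 -> emit 6F 94 41, reset; bytes_emitted=3
After char 4 ('J'=9): chars_in_quartet=1 acc=0x9 bytes_emitted=3
After char 5 ('O'=14): chars_in_quartet=2 acc=0x24E bytes_emitted=3
After char 6 ('C'=2): chars_in_quartet=3 acc=0x9382 bytes_emitted=3
After char 7 ('y'=50): chars_in_quartet=4 acc=0x24E0B2 -> emit 24 E0 B2, reset; bytes_emitted=6
After char 8 ('v'=47): chars_in_quartet=1 acc=0x2F bytes_emitted=6
After char 9 ('Q'=16): chars_in_quartet=2 acc=0xBD0 bytes_emitted=6
Padding '==': partial quartet acc=0xBD0 -> emit BD; bytes_emitted=7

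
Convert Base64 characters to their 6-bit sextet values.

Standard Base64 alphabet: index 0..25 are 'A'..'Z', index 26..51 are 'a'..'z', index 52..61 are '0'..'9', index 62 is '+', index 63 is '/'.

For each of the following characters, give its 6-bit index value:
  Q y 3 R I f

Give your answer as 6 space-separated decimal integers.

Answer: 16 50 55 17 8 31

Derivation:
'Q': A..Z range, ord('Q') − ord('A') = 16
'y': a..z range, 26 + ord('y') − ord('a') = 50
'3': 0..9 range, 52 + ord('3') − ord('0') = 55
'R': A..Z range, ord('R') − ord('A') = 17
'I': A..Z range, ord('I') − ord('A') = 8
'f': a..z range, 26 + ord('f') − ord('a') = 31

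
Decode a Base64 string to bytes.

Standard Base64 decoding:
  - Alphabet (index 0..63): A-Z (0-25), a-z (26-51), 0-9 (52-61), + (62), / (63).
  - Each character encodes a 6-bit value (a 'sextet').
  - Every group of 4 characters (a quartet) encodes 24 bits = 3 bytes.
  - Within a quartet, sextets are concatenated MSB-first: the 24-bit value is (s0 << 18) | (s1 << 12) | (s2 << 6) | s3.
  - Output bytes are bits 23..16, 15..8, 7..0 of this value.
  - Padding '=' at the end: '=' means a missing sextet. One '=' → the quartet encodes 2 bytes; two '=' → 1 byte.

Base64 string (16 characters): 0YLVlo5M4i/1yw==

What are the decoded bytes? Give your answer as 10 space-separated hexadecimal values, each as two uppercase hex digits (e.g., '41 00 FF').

After char 0 ('0'=52): chars_in_quartet=1 acc=0x34 bytes_emitted=0
After char 1 ('Y'=24): chars_in_quartet=2 acc=0xD18 bytes_emitted=0
After char 2 ('L'=11): chars_in_quartet=3 acc=0x3460B bytes_emitted=0
After char 3 ('V'=21): chars_in_quartet=4 acc=0xD182D5 -> emit D1 82 D5, reset; bytes_emitted=3
After char 4 ('l'=37): chars_in_quartet=1 acc=0x25 bytes_emitted=3
After char 5 ('o'=40): chars_in_quartet=2 acc=0x968 bytes_emitted=3
After char 6 ('5'=57): chars_in_quartet=3 acc=0x25A39 bytes_emitted=3
After char 7 ('M'=12): chars_in_quartet=4 acc=0x968E4C -> emit 96 8E 4C, reset; bytes_emitted=6
After char 8 ('4'=56): chars_in_quartet=1 acc=0x38 bytes_emitted=6
After char 9 ('i'=34): chars_in_quartet=2 acc=0xE22 bytes_emitted=6
After char 10 ('/'=63): chars_in_quartet=3 acc=0x388BF bytes_emitted=6
After char 11 ('1'=53): chars_in_quartet=4 acc=0xE22FF5 -> emit E2 2F F5, reset; bytes_emitted=9
After char 12 ('y'=50): chars_in_quartet=1 acc=0x32 bytes_emitted=9
After char 13 ('w'=48): chars_in_quartet=2 acc=0xCB0 bytes_emitted=9
Padding '==': partial quartet acc=0xCB0 -> emit CB; bytes_emitted=10

Answer: D1 82 D5 96 8E 4C E2 2F F5 CB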